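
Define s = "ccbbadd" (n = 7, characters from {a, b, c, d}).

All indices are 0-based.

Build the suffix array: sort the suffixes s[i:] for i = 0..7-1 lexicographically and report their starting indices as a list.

rank→(start, suffix):
  0 → (4, 'add')
  1 → (3, 'badd')
  2 → (2, 'bbadd')
  3 → (1, 'cbbadd')
  4 → (0, 'ccbbadd')
  5 → (6, 'd')
  6 → (5, 'dd')

[4, 3, 2, 1, 0, 6, 5]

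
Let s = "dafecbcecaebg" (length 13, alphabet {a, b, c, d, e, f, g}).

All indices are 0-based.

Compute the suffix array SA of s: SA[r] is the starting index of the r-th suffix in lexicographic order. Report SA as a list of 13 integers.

rank→(start, suffix):
  0 → (9, 'aebg')
  1 → (1, 'afecbcecaebg')
  2 → (5, 'bcecaebg')
  3 → (11, 'bg')
  4 → (8, 'caebg')
  5 → (4, 'cbcecaebg')
  6 → (6, 'cecaebg')
  7 → (0, 'dafecbcecaebg')
  8 → (10, 'ebg')
  9 → (7, 'ecaebg')
  10 → (3, 'ecbcecaebg')
  11 → (2, 'fecbcecaebg')
  12 → (12, 'g')

[9, 1, 5, 11, 8, 4, 6, 0, 10, 7, 3, 2, 12]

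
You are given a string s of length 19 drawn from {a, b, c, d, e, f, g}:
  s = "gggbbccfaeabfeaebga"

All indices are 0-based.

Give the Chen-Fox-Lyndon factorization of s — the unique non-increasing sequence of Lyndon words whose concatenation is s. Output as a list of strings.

emit factor 1: 'g' (i=0, period=1)
emit factor 2: 'g' (i=1, period=1)
emit factor 3: 'g' (i=2, period=1)
emit factor 4: 'bbccf' (i=3, period=5)
emit factor 5: 'ae' (i=8, period=2)
emit factor 6: 'abfeaebg' (i=10, period=8)
emit factor 7: 'a' (i=18, period=1)

["g", "g", "g", "bbccf", "ae", "abfeaebg", "a"]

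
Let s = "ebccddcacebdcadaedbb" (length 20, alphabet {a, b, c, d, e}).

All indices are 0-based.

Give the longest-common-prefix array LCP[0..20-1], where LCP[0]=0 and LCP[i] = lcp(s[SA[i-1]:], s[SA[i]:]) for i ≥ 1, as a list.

sorted suffixes:
  #0 SA[0]=7  'acebdcadaedbb'
  #1 SA[1]=13  'adaedbb'
  #2 SA[2]=15  'aedbb'
  #3 SA[3]=19  'b'
  #4 SA[4]=18  'bb'
  #5 SA[5]=1  'bccddcacebdcadaedbb'
  #6 SA[6]=10  'bdcadaedbb'
  #7 SA[7]=6  'cacebdcadaedbb'
  #8 SA[8]=12  'cadaedbb'
  #9 SA[9]=2  'ccddcacebdcadaedbb'
  #10 SA[10]=3  'cddcacebdcadaedbb'
  #11 SA[11]=8  'cebdcadaedbb'
  #12 SA[12]=14  'daedbb'
  #13 SA[13]=17  'dbb'
  #14 SA[14]=5  'dcacebdcadaedbb'
  #15 SA[15]=11  'dcadaedbb'
  #16 SA[16]=4  'ddcacebdcadaedbb'
  #17 SA[17]=0  'ebccddcacebdcadaedbb'
  #18 SA[18]=9  'ebdcadaedbb'
  #19 SA[19]=16  'edbb'

SA = [7, 13, 15, 19, 18, 1, 10, 6, 12, 2, 3, 8, 14, 17, 5, 11, 4, 0, 9, 16]
[i] adj suffixes → lcp
  [1] 7/13 → 1 ('a')
  [2] 13/15 → 1 ('a')
  [3] 15/19 → 0 ('')
  [4] 19/18 → 1 ('b')
  [5] 18/1 → 1 ('b')
  [6] 1/10 → 1 ('b')
  [7] 10/6 → 0 ('')
  [8] 6/12 → 2 ('ca')
  [9] 12/2 → 1 ('c')
  [10] 2/3 → 1 ('c')
  [11] 3/8 → 1 ('c')
  [12] 8/14 → 0 ('')
  [13] 14/17 → 1 ('d')
  [14] 17/5 → 1 ('d')
  [15] 5/11 → 3 ('dca')
  [16] 11/4 → 1 ('d')
  [17] 4/0 → 0 ('')
  [18] 0/9 → 2 ('eb')
  [19] 9/16 → 1 ('e')

[0, 1, 1, 0, 1, 1, 1, 0, 2, 1, 1, 1, 0, 1, 1, 3, 1, 0, 2, 1]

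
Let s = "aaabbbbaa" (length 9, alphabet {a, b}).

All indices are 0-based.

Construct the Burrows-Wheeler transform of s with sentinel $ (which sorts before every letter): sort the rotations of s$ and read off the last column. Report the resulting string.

rank  rotation    last
    0  $aaabbbbaa  a
    1  a$aaabbbba  a
    2  aa$aaabbbb  b
    3  aaabbbbaa$  $
    4  aabbbbaa$a  a
    5  abbbbaa$aa  a
    6  baa$aaabbb  b
    7  bbaa$aaabb  b
    8  bbbaa$aaab  b
    9  bbbbaa$aaa  a

aab$aabbba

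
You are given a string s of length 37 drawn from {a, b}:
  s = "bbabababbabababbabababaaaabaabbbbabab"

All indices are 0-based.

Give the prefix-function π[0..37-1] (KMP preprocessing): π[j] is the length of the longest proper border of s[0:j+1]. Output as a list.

π[0] = 0
j=1 s[j]='b': π[1]=1 (border 'b')
j=2 s[j]='a': k: 1→0; π[2]=0 (border '')
j=3 s[j]='b': π[3]=1 (border 'b')
j=4 s[j]='a': k: 1→0; π[4]=0 (border '')
j=5 s[j]='b': π[5]=1 (border 'b')
j=6 s[j]='a': k: 1→0; π[6]=0 (border '')
j=7 s[j]='b': π[7]=1 (border 'b')
j=8 s[j]='b': π[8]=2 (border 'bb')
j=9 s[j]='a': π[9]=3 (border 'bba')
j=10 s[j]='b': π[10]=4 (border 'bbab')
j=11 s[j]='a': π[11]=5 (border 'bbaba')
j=12 s[j]='b': π[12]=6 (border 'bbabab')
j=13 s[j]='a': π[13]=7 (border 'bbababa')
j=14 s[j]='b': π[14]=8 (border 'bbababab')
j=15 s[j]='b': π[15]=9 (border 'bbabababb')
j=16 s[j]='a': π[16]=10 (border 'bbabababba')
j=17 s[j]='b': π[17]=11 (border 'bbabababbab')
j=18 s[j]='a': π[18]=12 (border 'bbabababbaba')
j=19 s[j]='b': π[19]=13 (border 'bbabababbabab')
j=20 s[j]='a': π[20]=14 (border 'bbabababbababa')
j=21 s[j]='b': π[21]=15 (border 'bbabababbababab')
j=22 s[j]='a': k: 15→8→1→0; π[22]=0 (border '')
j=23 s[j]='a': π[23]=0 (border '')
j=24 s[j]='a': π[24]=0 (border '')
j=25 s[j]='a': π[25]=0 (border '')
j=26 s[j]='b': π[26]=1 (border 'b')
j=27 s[j]='a': k: 1→0; π[27]=0 (border '')
j=28 s[j]='a': π[28]=0 (border '')
j=29 s[j]='b': π[29]=1 (border 'b')
j=30 s[j]='b': π[30]=2 (border 'bb')
j=31 s[j]='b': k: 2→1; π[31]=2 (border 'bb')
j=32 s[j]='b': k: 2→1; π[32]=2 (border 'bb')
j=33 s[j]='a': π[33]=3 (border 'bba')
j=34 s[j]='b': π[34]=4 (border 'bbab')
j=35 s[j]='a': π[35]=5 (border 'bbaba')
j=36 s[j]='b': π[36]=6 (border 'bbabab')

[0, 1, 0, 1, 0, 1, 0, 1, 2, 3, 4, 5, 6, 7, 8, 9, 10, 11, 12, 13, 14, 15, 0, 0, 0, 0, 1, 0, 0, 1, 2, 2, 2, 3, 4, 5, 6]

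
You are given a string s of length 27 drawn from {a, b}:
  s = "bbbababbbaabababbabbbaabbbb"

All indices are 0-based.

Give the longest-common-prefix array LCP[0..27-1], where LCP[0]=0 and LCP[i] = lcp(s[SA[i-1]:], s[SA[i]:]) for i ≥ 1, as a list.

[0, 3, 1, 4, 5, 2, 3, 7, 4, 0, 1, 4, 2, 6, 3, 4, 8, 1, 2, 5, 3, 4, 2, 3, 6, 4, 3]

rank→(start, suffix):
  0 → (9, 'aabababbabbbaabbbb')
  1 → (21, 'aabbbb')
  2 → (10, 'abababbabbbaabbbb')
  3 → (12, 'ababbabbbaabbbb')
  4 → (3, 'ababbbaabababbabbbaabbbb')
  5 → (14, 'abbabbbaabbbb')
  6 → (5, 'abbbaabababbabbbaabbbb')
  7 → (17, 'abbbaabbbb')
  8 → (22, 'abbbb')
  9 → (26, 'b')
  10 → (8, 'baabababbabbbaabbbb')
  11 → (20, 'baabbbb')
  12 → (11, 'bababbabbbaabbbb')
  13 → (2, 'bababbbaabababbabbbaabbbb')
  14 → (13, 'babbabbbaabbbb')
  15 → (4, 'babbbaabababbabbbaabbbb')
  16 → (16, 'babbbaabbbb')
  17 → (25, 'bb')
  18 → (7, 'bbaabababbabbbaabbbb')
  19 → (19, 'bbaabbbb')
  20 → (1, 'bbababbbaabababbabbbaabbbb')
  21 → (15, 'bbabbbaabbbb')
  22 → (24, 'bbb')
  23 → (6, 'bbbaabababbabbbaabbbb')
  24 → (18, 'bbbaabbbb')
  25 → (0, 'bbbababbbaabababbabbbaabbbb')
  26 → (23, 'bbbb')

SA = [9, 21, 10, 12, 3, 14, 5, 17, 22, 26, 8, 20, 11, 2, 13, 4, 16, 25, 7, 19, 1, 15, 24, 6, 18, 0, 23]
[i] adj suffixes → lcp
  [1] 9/21 → 3 ('aab')
  [2] 21/10 → 1 ('a')
  [3] 10/12 → 4 ('abab')
  [4] 12/3 → 5 ('ababb')
  [5] 3/14 → 2 ('ab')
  [6] 14/5 → 3 ('abb')
  [7] 5/17 → 7 ('abbbaab')
  [8] 17/22 → 4 ('abbb')
  [9] 22/26 → 0 ('')
  [10] 26/8 → 1 ('b')
  [11] 8/20 → 4 ('baab')
  [12] 20/11 → 2 ('ba')
  [13] 11/2 → 6 ('bababb')
  [14] 2/13 → 3 ('bab')
  [15] 13/4 → 4 ('babb')
  [16] 4/16 → 8 ('babbbaab')
  [17] 16/25 → 1 ('b')
  [18] 25/7 → 2 ('bb')
  [19] 7/19 → 5 ('bbaab')
  [20] 19/1 → 3 ('bba')
  [21] 1/15 → 4 ('bbab')
  [22] 15/24 → 2 ('bb')
  [23] 24/6 → 3 ('bbb')
  [24] 6/18 → 6 ('bbbaab')
  [25] 18/0 → 4 ('bbba')
  [26] 0/23 → 3 ('bbb')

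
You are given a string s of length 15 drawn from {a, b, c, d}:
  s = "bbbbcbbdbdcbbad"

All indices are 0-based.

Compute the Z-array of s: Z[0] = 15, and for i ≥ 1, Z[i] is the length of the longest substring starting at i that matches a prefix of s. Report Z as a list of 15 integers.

Z[0]=15
i=1: outside box; Z[1]=3 grow→box=[1,4)
i=2: min(r-i=2, Z[1]=3)=2; Z[2]=2
i=3: min(r-i=1, Z[2]=2)=1; Z[3]=1
i=4: outside box; Z[4]=0
i=5: outside box; Z[5]=2 grow→box=[5,7)
i=6: min(r-i=1, Z[1]=3)=1; Z[6]=1
i=7: outside box; Z[7]=0
i=8: outside box; Z[8]=1 grow→box=[8,9)
i=9: outside box; Z[9]=0
i=10: outside box; Z[10]=0
i=11: outside box; Z[11]=2 grow→box=[11,13)
i=12: min(r-i=1, Z[1]=3)=1; Z[12]=1
i=13: outside box; Z[13]=0
i=14: outside box; Z[14]=0

[15, 3, 2, 1, 0, 2, 1, 0, 1, 0, 0, 2, 1, 0, 0]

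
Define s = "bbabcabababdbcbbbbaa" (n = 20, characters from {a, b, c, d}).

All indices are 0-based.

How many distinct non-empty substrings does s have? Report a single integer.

178

rank→(start, suffix):
  0 → (19, 'a')
  1 → (18, 'aa')
  2 → (5, 'abababdbcbbbbaa')
  3 → (7, 'ababdbcbbbbaa')
  4 → (2, 'abcabababdbcbbbbaa')
  5 → (9, 'abdbcbbbbaa')
  6 → (17, 'baa')
  7 → (6, 'bababdbcbbbbaa')
  8 → (1, 'babcabababdbcbbbbaa')
  9 → (8, 'babdbcbbbbaa')
  10 → (16, 'bbaa')
  11 → (0, 'bbabcabababdbcbbbbaa')
  12 → (15, 'bbbaa')
  13 → (14, 'bbbbaa')
  14 → (3, 'bcabababdbcbbbbaa')
  15 → (12, 'bcbbbbaa')
  16 → (10, 'bdbcbbbbaa')
  17 → (4, 'cabababdbcbbbbaa')
  18 → (13, 'cbbbbaa')
  19 → (11, 'dbcbbbbaa')

SA = [19, 18, 5, 7, 2, 9, 17, 6, 1, 8, 16, 0, 15, 14, 3, 12, 10, 4, 13, 11]
[i] adj suffixes → lcp
  [1] 19/18 → 1 ('a')
  [2] 18/5 → 1 ('a')
  [3] 5/7 → 4 ('abab')
  [4] 7/2 → 2 ('ab')
  [5] 2/9 → 2 ('ab')
  [6] 9/17 → 0 ('')
  [7] 17/6 → 2 ('ba')
  [8] 6/1 → 3 ('bab')
  [9] 1/8 → 3 ('bab')
  [10] 8/16 → 1 ('b')
  [11] 16/0 → 3 ('bba')
  [12] 0/15 → 2 ('bb')
  [13] 15/14 → 3 ('bbb')
  [14] 14/3 → 1 ('b')
  [15] 3/12 → 2 ('bc')
  [16] 12/10 → 1 ('b')
  [17] 10/4 → 0 ('')
  [18] 4/13 → 1 ('c')
  [19] 13/11 → 0 ('')

n(n+1)/2 = 20·21/2 = 210
Σ LCP = 0 + 1 + 1 + 4 + 2 + 2 + 0 + 2 + 3 + 3 + 1 + 3 + 2 + 3 + 1 + 2 + 1 + 0 + 1 + 0 = 32
distinct = 210 − 32 = 178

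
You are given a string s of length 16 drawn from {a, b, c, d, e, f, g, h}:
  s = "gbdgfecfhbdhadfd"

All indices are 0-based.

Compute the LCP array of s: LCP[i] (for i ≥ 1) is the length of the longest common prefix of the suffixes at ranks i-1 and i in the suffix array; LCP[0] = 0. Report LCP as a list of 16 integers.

rank→(start, suffix):
  0 → (12, 'adfd')
  1 → (1, 'bdgfecfhbdhadfd')
  2 → (9, 'bdhadfd')
  3 → (6, 'cfhbdhadfd')
  4 → (15, 'd')
  5 → (13, 'dfd')
  6 → (2, 'dgfecfhbdhadfd')
  7 → (10, 'dhadfd')
  8 → (5, 'ecfhbdhadfd')
  9 → (14, 'fd')
  10 → (4, 'fecfhbdhadfd')
  11 → (7, 'fhbdhadfd')
  12 → (0, 'gbdgfecfhbdhadfd')
  13 → (3, 'gfecfhbdhadfd')
  14 → (11, 'hadfd')
  15 → (8, 'hbdhadfd')

SA = [12, 1, 9, 6, 15, 13, 2, 10, 5, 14, 4, 7, 0, 3, 11, 8]
[i] adj suffixes → lcp
  [1] 12/1 → 0 ('')
  [2] 1/9 → 2 ('bd')
  [3] 9/6 → 0 ('')
  [4] 6/15 → 0 ('')
  [5] 15/13 → 1 ('d')
  [6] 13/2 → 1 ('d')
  [7] 2/10 → 1 ('d')
  [8] 10/5 → 0 ('')
  [9] 5/14 → 0 ('')
  [10] 14/4 → 1 ('f')
  [11] 4/7 → 1 ('f')
  [12] 7/0 → 0 ('')
  [13] 0/3 → 1 ('g')
  [14] 3/11 → 0 ('')
  [15] 11/8 → 1 ('h')

[0, 0, 2, 0, 0, 1, 1, 1, 0, 0, 1, 1, 0, 1, 0, 1]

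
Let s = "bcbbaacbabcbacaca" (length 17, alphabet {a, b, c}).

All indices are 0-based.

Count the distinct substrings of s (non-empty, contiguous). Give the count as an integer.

128

rank→(start, suffix):
  0 → (16, 'a')
  1 → (4, 'aacbabcbacaca')
  2 → (8, 'abcbacaca')
  3 → (14, 'aca')
  4 → (12, 'acaca')
  5 → (5, 'acbabcbacaca')
  6 → (3, 'baacbabcbacaca')
  7 → (7, 'babcbacaca')
  8 → (11, 'bacaca')
  9 → (2, 'bbaacbabcbacaca')
  10 → (9, 'bcbacaca')
  11 → (0, 'bcbbaacbabcbacaca')
  12 → (15, 'ca')
  13 → (13, 'caca')
  14 → (6, 'cbabcbacaca')
  15 → (10, 'cbacaca')
  16 → (1, 'cbbaacbabcbacaca')

SA = [16, 4, 8, 14, 12, 5, 3, 7, 11, 2, 9, 0, 15, 13, 6, 10, 1]
rank  pair      lcp
   1  s[16:],s[4:]  1  'a'
   2  s[4:],s[8:]  1  'a'
   3  s[8:],s[14:]  1  'a'
   4  s[14:],s[12:]  3  'aca'
   5  s[12:],s[5:]  2  'ac'
   6  s[5:],s[3:]  0  ''
   7  s[3:],s[7:]  2  'ba'
   8  s[7:],s[11:]  2  'ba'
   9  s[11:],s[2:]  1  'b'
  10  s[2:],s[9:]  1  'b'
  11  s[9:],s[0:]  3  'bcb'
  12  s[0:],s[15:]  0  ''
  13  s[15:],s[13:]  2  'ca'
  14  s[13:],s[6:]  1  'c'
  15  s[6:],s[10:]  3  'cba'
  16  s[10:],s[1:]  2  'cb'

n(n+1)/2 = 17·18/2 = 153
Σ LCP = 0 + 1 + 1 + 1 + 3 + 2 + 0 + 2 + 2 + 1 + 1 + 3 + 0 + 2 + 1 + 3 + 2 = 25
distinct = 153 − 25 = 128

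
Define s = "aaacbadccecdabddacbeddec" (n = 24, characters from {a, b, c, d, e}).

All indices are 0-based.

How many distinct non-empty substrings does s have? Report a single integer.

274

sorted suffixes:
  #0 SA[0]=0  'aaacbadccecdabddacbeddec'
  #1 SA[1]=1  'aacbadccecdabddacbeddec'
  #2 SA[2]=12  'abddacbeddec'
  #3 SA[3]=2  'acbadccecdabddacbeddec'
  #4 SA[4]=16  'acbeddec'
  #5 SA[5]=5  'adccecdabddacbeddec'
  #6 SA[6]=4  'badccecdabddacbeddec'
  #7 SA[7]=13  'bddacbeddec'
  #8 SA[8]=18  'beddec'
  #9 SA[9]=23  'c'
  #10 SA[10]=3  'cbadccecdabddacbeddec'
  #11 SA[11]=17  'cbeddec'
  #12 SA[12]=7  'ccecdabddacbeddec'
  #13 SA[13]=10  'cdabddacbeddec'
  #14 SA[14]=8  'cecdabddacbeddec'
  #15 SA[15]=11  'dabddacbeddec'
  #16 SA[16]=15  'dacbeddec'
  #17 SA[17]=6  'dccecdabddacbeddec'
  #18 SA[18]=14  'ddacbeddec'
  #19 SA[19]=20  'ddec'
  #20 SA[20]=21  'dec'
  #21 SA[21]=22  'ec'
  #22 SA[22]=9  'ecdabddacbeddec'
  #23 SA[23]=19  'eddec'

SA = [0, 1, 12, 2, 16, 5, 4, 13, 18, 23, 3, 17, 7, 10, 8, 11, 15, 6, 14, 20, 21, 22, 9, 19]
[i] adj suffixes → lcp
  [1] 0/1 → 2 ('aa')
  [2] 1/12 → 1 ('a')
  [3] 12/2 → 1 ('a')
  [4] 2/16 → 3 ('acb')
  [5] 16/5 → 1 ('a')
  [6] 5/4 → 0 ('')
  [7] 4/13 → 1 ('b')
  [8] 13/18 → 1 ('b')
  [9] 18/23 → 0 ('')
  [10] 23/3 → 1 ('c')
  [11] 3/17 → 2 ('cb')
  [12] 17/7 → 1 ('c')
  [13] 7/10 → 1 ('c')
  [14] 10/8 → 1 ('c')
  [15] 8/11 → 0 ('')
  [16] 11/15 → 2 ('da')
  [17] 15/6 → 1 ('d')
  [18] 6/14 → 1 ('d')
  [19] 14/20 → 2 ('dd')
  [20] 20/21 → 1 ('d')
  [21] 21/22 → 0 ('')
  [22] 22/9 → 2 ('ec')
  [23] 9/19 → 1 ('e')

n(n+1)/2 = 24·25/2 = 300
Σ LCP = 0 + 2 + 1 + 1 + 3 + 1 + 0 + 1 + 1 + 0 + 1 + 2 + 1 + 1 + 1 + 0 + 2 + 1 + 1 + 2 + 1 + 0 + 2 + 1 = 26
distinct = 300 − 26 = 274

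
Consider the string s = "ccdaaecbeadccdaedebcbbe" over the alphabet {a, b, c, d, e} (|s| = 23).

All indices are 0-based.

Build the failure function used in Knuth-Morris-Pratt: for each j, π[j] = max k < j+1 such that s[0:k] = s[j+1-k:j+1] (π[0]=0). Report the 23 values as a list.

π[0] = 0
j=1 s[j]='c': π[1]=1 (border 'c')
j=2 s[j]='d': k: 1→0; π[2]=0 (border '')
j=3 s[j]='a': π[3]=0 (border '')
j=4 s[j]='a': π[4]=0 (border '')
j=5 s[j]='e': π[5]=0 (border '')
j=6 s[j]='c': π[6]=1 (border 'c')
j=7 s[j]='b': k: 1→0; π[7]=0 (border '')
j=8 s[j]='e': π[8]=0 (border '')
j=9 s[j]='a': π[9]=0 (border '')
j=10 s[j]='d': π[10]=0 (border '')
j=11 s[j]='c': π[11]=1 (border 'c')
j=12 s[j]='c': π[12]=2 (border 'cc')
j=13 s[j]='d': π[13]=3 (border 'ccd')
j=14 s[j]='a': π[14]=4 (border 'ccda')
j=15 s[j]='e': k: 4→0; π[15]=0 (border '')
j=16 s[j]='d': π[16]=0 (border '')
j=17 s[j]='e': π[17]=0 (border '')
j=18 s[j]='b': π[18]=0 (border '')
j=19 s[j]='c': π[19]=1 (border 'c')
j=20 s[j]='b': k: 1→0; π[20]=0 (border '')
j=21 s[j]='b': π[21]=0 (border '')
j=22 s[j]='e': π[22]=0 (border '')

[0, 1, 0, 0, 0, 0, 1, 0, 0, 0, 0, 1, 2, 3, 4, 0, 0, 0, 0, 1, 0, 0, 0]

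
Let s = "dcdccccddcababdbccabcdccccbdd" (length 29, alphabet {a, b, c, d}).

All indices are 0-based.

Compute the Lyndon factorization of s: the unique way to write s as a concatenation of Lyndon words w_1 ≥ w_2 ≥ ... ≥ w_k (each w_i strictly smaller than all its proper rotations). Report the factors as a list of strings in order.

["d", "cd", "ccccdd", "c", "ababdbccabcdccccbdd"]

emit factor 1: 'd' (i=0, period=1)
emit factor 2: 'cd' (i=1, period=2)
emit factor 3: 'ccccdd' (i=3, period=6)
emit factor 4: 'c' (i=9, period=1)
emit factor 5: 'ababdbccabcdccccbdd' (i=10, period=19)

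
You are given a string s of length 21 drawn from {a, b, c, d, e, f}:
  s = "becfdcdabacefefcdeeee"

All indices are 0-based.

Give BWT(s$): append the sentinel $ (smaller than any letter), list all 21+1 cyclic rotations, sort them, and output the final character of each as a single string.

rank  rotation                last
    0  $becfdcdabacefefcdeeee  e
    1  abacefefcdeeee$becfdcd  d
    2  acefefcdeeee$becfdcdab  b
    3  bacefefcdeeee$becfdcda  a
    4  becfdcdabacefefcdeeee$  $
    5  cdabacefefcdeeee$becfd  d
    6  cdeeee$becfdcdabacefef  f
    7  cefefcdeeee$becfdcdaba  a
    8  cfdcdabacefefcdeeee$be  e
    9  dabacefefcdeeee$becfdc  c
   10  dcdabacefefcdeeee$becf  f
   11  deeee$becfdcdabacefefc  c
   12  e$becfdcdabacefefcdeee  e
   13  ecfdcdabacefefcdeeee$b  b
   14  ee$becfdcdabacefefcdee  e
   15  eee$becfdcdabacefefcde  e
   16  eeee$becfdcdabacefefcd  d
   17  efcdeeee$becfdcdabacef  f
   18  efefcdeeee$becfdcdabac  c
   19  fcdeeee$becfdcdabacefe  e
   20  fdcdabacefefcdeeee$bec  c
   21  fefcdeeee$becfdcdabace  e

edba$dfaecfcebeedfcece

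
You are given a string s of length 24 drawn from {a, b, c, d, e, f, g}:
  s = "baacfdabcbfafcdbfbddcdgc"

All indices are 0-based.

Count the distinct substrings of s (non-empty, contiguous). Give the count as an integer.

rank | idx | suffix
   0 |   1 | aacfdabcbfafcdbfbddcdgc
   1 |   6 | abcbfafcdbfbddcdgc
   2 |   2 | acfdabcbfafcdbfbddcdgc
   3 |  11 | afcdbfbddcdgc
   4 |   0 | baacfdabcbfafcdbfbddcdgc
   5 |   7 | bcbfafcdbfbddcdgc
   6 |  17 | bddcdgc
   7 |   9 | bfafcdbfbddcdgc
   8 |  15 | bfbddcdgc
   9 |  23 | c
  10 |   8 | cbfafcdbfbddcdgc
  11 |  13 | cdbfbddcdgc
  12 |  20 | cdgc
  13 |   3 | cfdabcbfafcdbfbddcdgc
  14 |   5 | dabcbfafcdbfbddcdgc
  15 |  14 | dbfbddcdgc
  16 |  19 | dcdgc
  17 |  18 | ddcdgc
  18 |  21 | dgc
  19 |  10 | fafcdbfbddcdgc
  20 |  16 | fbddcdgc
  21 |  12 | fcdbfbddcdgc
  22 |   4 | fdabcbfafcdbfbddcdgc
  23 |  22 | gc

SA = [1, 6, 2, 11, 0, 7, 17, 9, 15, 23, 8, 13, 20, 3, 5, 14, 19, 18, 21, 10, 16, 12, 4, 22]
i: (SA[i-1],SA[i]) lcp shared
  1: (1,6) 1 'a'
  2: (6,2) 1 'a'
  3: (2,11) 1 'a'
  4: (11,0) 0 ''
  5: (0,7) 1 'b'
  6: (7,17) 1 'b'
  7: (17,9) 1 'b'
  8: (9,15) 2 'bf'
  9: (15,23) 0 ''
  10: (23,8) 1 'c'
  11: (8,13) 1 'c'
  12: (13,20) 2 'cd'
  13: (20,3) 1 'c'
  14: (3,5) 0 ''
  15: (5,14) 1 'd'
  16: (14,19) 1 'd'
  17: (19,18) 1 'd'
  18: (18,21) 1 'd'
  19: (21,10) 0 ''
  20: (10,16) 1 'f'
  21: (16,12) 1 'f'
  22: (12,4) 1 'f'
  23: (4,22) 0 ''

n(n+1)/2 = 24·25/2 = 300
Σ LCP = 0 + 1 + 1 + 1 + 0 + 1 + 1 + 1 + 2 + 0 + 1 + 1 + 2 + 1 + 0 + 1 + 1 + 1 + 1 + 0 + 1 + 1 + 1 + 0 = 20
distinct = 300 − 20 = 280

280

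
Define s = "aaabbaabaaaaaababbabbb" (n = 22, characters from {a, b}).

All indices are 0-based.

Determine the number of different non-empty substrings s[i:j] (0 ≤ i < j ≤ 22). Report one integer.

rank→(start, suffix):
  0 → (8, 'aaaaaababbabbb')
  1 → (9, 'aaaaababbabbb')
  2 → (10, 'aaaababbabbb')
  3 → (11, 'aaababbabbb')
  4 → (0, 'aaabbaabaaaaaababbabbb')
  5 → (5, 'aabaaaaaababbabbb')
  6 → (12, 'aababbabbb')
  7 → (1, 'aabbaabaaaaaababbabbb')
  8 → (6, 'abaaaaaababbabbb')
  9 → (13, 'ababbabbb')
  10 → (2, 'abbaabaaaaaababbabbb')
  11 → (15, 'abbabbb')
  12 → (18, 'abbb')
  13 → (21, 'b')
  14 → (7, 'baaaaaababbabbb')
  15 → (4, 'baabaaaaaababbabbb')
  16 → (14, 'babbabbb')
  17 → (17, 'babbb')
  18 → (20, 'bb')
  19 → (3, 'bbaabaaaaaababbabbb')
  20 → (16, 'bbabbb')
  21 → (19, 'bbb')

SA = [8, 9, 10, 11, 0, 5, 12, 1, 6, 13, 2, 15, 18, 21, 7, 4, 14, 17, 20, 3, 16, 19]
i: (SA[i-1],SA[i]) lcp shared
  1: (8,9) 5 'aaaaa'
  2: (9,10) 4 'aaaa'
  3: (10,11) 3 'aaa'
  4: (11,0) 4 'aaab'
  5: (0,5) 2 'aa'
  6: (5,12) 4 'aaba'
  7: (12,1) 3 'aab'
  8: (1,6) 1 'a'
  9: (6,13) 3 'aba'
  10: (13,2) 2 'ab'
  11: (2,15) 4 'abba'
  12: (15,18) 3 'abb'
  13: (18,21) 0 ''
  14: (21,7) 1 'b'
  15: (7,4) 3 'baa'
  16: (4,14) 2 'ba'
  17: (14,17) 4 'babb'
  18: (17,20) 1 'b'
  19: (20,3) 2 'bb'
  20: (3,16) 3 'bba'
  21: (16,19) 2 'bb'

n(n+1)/2 = 22·23/2 = 253
Σ LCP = 0 + 5 + 4 + 3 + 4 + 2 + 4 + 3 + 1 + 3 + 2 + 4 + 3 + 0 + 1 + 3 + 2 + 4 + 1 + 2 + 3 + 2 = 56
distinct = 253 − 56 = 197

197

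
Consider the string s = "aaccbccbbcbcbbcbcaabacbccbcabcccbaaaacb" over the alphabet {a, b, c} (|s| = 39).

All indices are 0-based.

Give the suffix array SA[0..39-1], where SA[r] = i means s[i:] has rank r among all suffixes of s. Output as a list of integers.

[33, 34, 17, 35, 0, 18, 27, 36, 20, 1, 38, 32, 19, 12, 7, 15, 25, 10, 13, 8, 4, 22, 28, 16, 26, 37, 31, 11, 6, 14, 24, 9, 3, 21, 30, 5, 23, 2, 29]

sorted suffixes:
  #0 SA[0]=33  'aaaacb'
  #1 SA[1]=34  'aaacb'
  #2 SA[2]=17  'aabacbccbcabcccbaaaacb'
  #3 SA[3]=35  'aacb'
  #4 SA[4]=0  'aaccbccbbcbcbbcbcaabacbccbcabcccbaaaacb'
  #5 SA[5]=18  'abacbccbcabcccbaaaacb'
  #6 SA[6]=27  'abcccbaaaacb'
  #7 SA[7]=36  'acb'
  #8 SA[8]=20  'acbccbcabcccbaaaacb'
  #9 SA[9]=1  'accbccbbcbcbbcbcaabacbccbcabcccbaaaacb'
  #10 SA[10]=38  'b'
  #11 SA[11]=32  'baaaacb'
  #12 SA[12]=19  'bacbccbcabcccbaaaacb'
  #13 SA[13]=12  'bbcbcaabacbccbcabcccbaaaacb'
  #14 SA[14]=7  'bbcbcbbcbcaabacbccbcabcccbaaaacb'
  #15 SA[15]=15  'bcaabacbccbcabcccbaaaacb'
  #16 SA[16]=25  'bcabcccbaaaacb'
  #17 SA[17]=10  'bcbbcbcaabacbccbcabcccbaaaacb'
  #18 SA[18]=13  'bcbcaabacbccbcabcccbaaaacb'
  #19 SA[19]=8  'bcbcbbcbcaabacbccbcabcccbaaaacb'
  #20 SA[20]=4  'bccbbcbcbbcbcaabacbccbcabcccbaaaacb'
  #21 SA[21]=22  'bccbcabcccbaaaacb'
  #22 SA[22]=28  'bcccbaaaacb'
  #23 SA[23]=16  'caabacbccbcabcccbaaaacb'
  #24 SA[24]=26  'cabcccbaaaacb'
  #25 SA[25]=37  'cb'
  #26 SA[26]=31  'cbaaaacb'
  #27 SA[27]=11  'cbbcbcaabacbccbcabcccbaaaacb'
  #28 SA[28]=6  'cbbcbcbbcbcaabacbccbcabcccbaaaacb'
  #29 SA[29]=14  'cbcaabacbccbcabcccbaaaacb'
  #30 SA[30]=24  'cbcabcccbaaaacb'
  #31 SA[31]=9  'cbcbbcbcaabacbccbcabcccbaaaacb'
  #32 SA[32]=3  'cbccbbcbcbbcbcaabacbccbcabcccbaaaacb'
  #33 SA[33]=21  'cbccbcabcccbaaaacb'
  #34 SA[34]=30  'ccbaaaacb'
  #35 SA[35]=5  'ccbbcbcbbcbcaabacbccbcabcccbaaaacb'
  #36 SA[36]=23  'ccbcabcccbaaaacb'
  #37 SA[37]=2  'ccbccbbcbcbbcbcaabacbccbcabcccbaaaacb'
  #38 SA[38]=29  'cccbaaaacb'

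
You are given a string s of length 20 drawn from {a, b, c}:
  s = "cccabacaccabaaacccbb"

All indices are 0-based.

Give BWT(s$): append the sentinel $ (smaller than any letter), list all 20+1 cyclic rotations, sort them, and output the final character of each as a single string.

rank  rotation               last
    0  $cccabacaccabaaacccbb  b
    1  aaacccbb$cccabacaccab  b
    2  aacccbb$cccabacaccaba  a
    3  abaaacccbb$cccabacacc  c
    4  abacaccabaaacccbb$ccc  c
    5  acaccabaaacccbb$cccab  b
    6  accabaaacccbb$cccabac  c
    7  acccbb$cccabacaccabaa  a
    8  b$cccabacaccabaaacccb  b
    9  baaacccbb$cccabacacca  a
   10  bacaccabaaacccbb$ccca  a
   11  bb$cccabacaccabaaaccc  c
   12  cabaaacccbb$cccabacac  c
   13  cabacaccabaaacccbb$cc  c
   14  caccabaaacccbb$cccaba  a
   15  cbb$cccabacaccabaaacc  c
   16  ccabaaacccbb$cccabaca  a
   17  ccabacaccabaaacccbb$c  c
   18  ccbb$cccabacaccabaaac  c
   19  cccabacaccabaaacccbb$  $
   20  cccbb$cccabacaccabaaa  a

bbaccbcabaacccacacc$a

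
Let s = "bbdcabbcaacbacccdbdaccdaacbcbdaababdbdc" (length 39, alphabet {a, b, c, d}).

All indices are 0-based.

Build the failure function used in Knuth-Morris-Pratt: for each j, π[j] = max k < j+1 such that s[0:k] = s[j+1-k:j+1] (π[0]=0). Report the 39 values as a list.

π[0] = 0
j=1 s[j]='b': π[1]=1 (border 'b')
j=2 s[j]='d': k: 1→0; π[2]=0 (border '')
j=3 s[j]='c': π[3]=0 (border '')
j=4 s[j]='a': π[4]=0 (border '')
j=5 s[j]='b': π[5]=1 (border 'b')
j=6 s[j]='b': π[6]=2 (border 'bb')
j=7 s[j]='c': k: 2→1→0; π[7]=0 (border '')
j=8 s[j]='a': π[8]=0 (border '')
j=9 s[j]='a': π[9]=0 (border '')
j=10 s[j]='c': π[10]=0 (border '')
j=11 s[j]='b': π[11]=1 (border 'b')
j=12 s[j]='a': k: 1→0; π[12]=0 (border '')
j=13 s[j]='c': π[13]=0 (border '')
j=14 s[j]='c': π[14]=0 (border '')
j=15 s[j]='c': π[15]=0 (border '')
j=16 s[j]='d': π[16]=0 (border '')
j=17 s[j]='b': π[17]=1 (border 'b')
j=18 s[j]='d': k: 1→0; π[18]=0 (border '')
j=19 s[j]='a': π[19]=0 (border '')
j=20 s[j]='c': π[20]=0 (border '')
j=21 s[j]='c': π[21]=0 (border '')
j=22 s[j]='d': π[22]=0 (border '')
j=23 s[j]='a': π[23]=0 (border '')
j=24 s[j]='a': π[24]=0 (border '')
j=25 s[j]='c': π[25]=0 (border '')
j=26 s[j]='b': π[26]=1 (border 'b')
j=27 s[j]='c': k: 1→0; π[27]=0 (border '')
j=28 s[j]='b': π[28]=1 (border 'b')
j=29 s[j]='d': k: 1→0; π[29]=0 (border '')
j=30 s[j]='a': π[30]=0 (border '')
j=31 s[j]='a': π[31]=0 (border '')
j=32 s[j]='b': π[32]=1 (border 'b')
j=33 s[j]='a': k: 1→0; π[33]=0 (border '')
j=34 s[j]='b': π[34]=1 (border 'b')
j=35 s[j]='d': k: 1→0; π[35]=0 (border '')
j=36 s[j]='b': π[36]=1 (border 'b')
j=37 s[j]='d': k: 1→0; π[37]=0 (border '')
j=38 s[j]='c': π[38]=0 (border '')

[0, 1, 0, 0, 0, 1, 2, 0, 0, 0, 0, 1, 0, 0, 0, 0, 0, 1, 0, 0, 0, 0, 0, 0, 0, 0, 1, 0, 1, 0, 0, 0, 1, 0, 1, 0, 1, 0, 0]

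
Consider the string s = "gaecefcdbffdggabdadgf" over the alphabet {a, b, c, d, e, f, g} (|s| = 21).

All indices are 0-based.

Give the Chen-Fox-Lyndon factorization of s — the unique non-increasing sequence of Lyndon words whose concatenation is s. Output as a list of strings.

emit factor 1: 'g' (i=0, period=1)
emit factor 2: 'aecefcdbffdgg' (i=1, period=13)
emit factor 3: 'abdadgf' (i=14, period=7)

["g", "aecefcdbffdgg", "abdadgf"]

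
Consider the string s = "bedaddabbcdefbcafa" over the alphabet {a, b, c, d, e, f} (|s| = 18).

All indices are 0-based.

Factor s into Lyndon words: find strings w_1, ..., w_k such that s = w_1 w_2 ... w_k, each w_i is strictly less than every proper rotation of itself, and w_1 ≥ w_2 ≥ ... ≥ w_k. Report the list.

emit factor 1: 'bed' (i=0, period=3)
emit factor 2: 'add' (i=3, period=3)
emit factor 3: 'abbcdefbcaf' (i=6, period=11)
emit factor 4: 'a' (i=17, period=1)

["bed", "add", "abbcdefbcaf", "a"]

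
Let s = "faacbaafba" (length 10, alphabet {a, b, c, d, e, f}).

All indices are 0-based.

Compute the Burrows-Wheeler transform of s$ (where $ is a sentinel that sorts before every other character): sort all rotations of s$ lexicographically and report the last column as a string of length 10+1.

abfbaafca$a

rank  rotation     last
    0  $faacbaafba  a
    1  a$faacbaafb  b
    2  aacbaafba$f  f
    3  aafba$faacb  b
    4  acbaafba$fa  a
    5  afba$faacba  a
    6  ba$faacbaaf  f
    7  baafba$faac  c
    8  cbaafba$faa  a
    9  faacbaafba$  $
   10  fba$faacbaa  a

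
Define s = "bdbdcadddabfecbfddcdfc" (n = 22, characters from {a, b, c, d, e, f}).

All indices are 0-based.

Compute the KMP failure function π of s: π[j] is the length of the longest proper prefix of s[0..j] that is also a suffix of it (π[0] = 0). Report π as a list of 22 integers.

π[0] = 0
j=1 s[j]='d': π[1]=0 (border '')
j=2 s[j]='b': π[2]=1 (border 'b')
j=3 s[j]='d': π[3]=2 (border 'bd')
j=4 s[j]='c': k: 2→0; π[4]=0 (border '')
j=5 s[j]='a': π[5]=0 (border '')
j=6 s[j]='d': π[6]=0 (border '')
j=7 s[j]='d': π[7]=0 (border '')
j=8 s[j]='d': π[8]=0 (border '')
j=9 s[j]='a': π[9]=0 (border '')
j=10 s[j]='b': π[10]=1 (border 'b')
j=11 s[j]='f': k: 1→0; π[11]=0 (border '')
j=12 s[j]='e': π[12]=0 (border '')
j=13 s[j]='c': π[13]=0 (border '')
j=14 s[j]='b': π[14]=1 (border 'b')
j=15 s[j]='f': k: 1→0; π[15]=0 (border '')
j=16 s[j]='d': π[16]=0 (border '')
j=17 s[j]='d': π[17]=0 (border '')
j=18 s[j]='c': π[18]=0 (border '')
j=19 s[j]='d': π[19]=0 (border '')
j=20 s[j]='f': π[20]=0 (border '')
j=21 s[j]='c': π[21]=0 (border '')

[0, 0, 1, 2, 0, 0, 0, 0, 0, 0, 1, 0, 0, 0, 1, 0, 0, 0, 0, 0, 0, 0]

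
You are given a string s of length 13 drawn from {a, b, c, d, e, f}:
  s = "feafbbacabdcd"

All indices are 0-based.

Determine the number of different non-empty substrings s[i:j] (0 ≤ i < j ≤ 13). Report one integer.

84

rank→(start, suffix):
  0 → (8, 'abdcd')
  1 → (6, 'acabdcd')
  2 → (2, 'afbbacabdcd')
  3 → (5, 'bacabdcd')
  4 → (4, 'bbacabdcd')
  5 → (9, 'bdcd')
  6 → (7, 'cabdcd')
  7 → (11, 'cd')
  8 → (12, 'd')
  9 → (10, 'dcd')
  10 → (1, 'eafbbacabdcd')
  11 → (3, 'fbbacabdcd')
  12 → (0, 'feafbbacabdcd')

SA = [8, 6, 2, 5, 4, 9, 7, 11, 12, 10, 1, 3, 0]
rank  pair      lcp
   1  s[8:],s[6:]  1  'a'
   2  s[6:],s[2:]  1  'a'
   3  s[2:],s[5:]  0  ''
   4  s[5:],s[4:]  1  'b'
   5  s[4:],s[9:]  1  'b'
   6  s[9:],s[7:]  0  ''
   7  s[7:],s[11:]  1  'c'
   8  s[11:],s[12:]  0  ''
   9  s[12:],s[10:]  1  'd'
  10  s[10:],s[1:]  0  ''
  11  s[1:],s[3:]  0  ''
  12  s[3:],s[0:]  1  'f'

n(n+1)/2 = 13·14/2 = 91
Σ LCP = 0 + 1 + 1 + 0 + 1 + 1 + 0 + 1 + 0 + 1 + 0 + 0 + 1 = 7
distinct = 91 − 7 = 84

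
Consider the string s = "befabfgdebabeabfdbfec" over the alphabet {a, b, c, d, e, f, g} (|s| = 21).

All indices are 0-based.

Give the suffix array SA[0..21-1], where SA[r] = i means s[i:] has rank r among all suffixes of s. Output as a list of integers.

sorted suffixes:
  #0 SA[0]=10  'abeabfdbfec'
  #1 SA[1]=13  'abfdbfec'
  #2 SA[2]=3  'abfgdebabeabfdbfec'
  #3 SA[3]=9  'babeabfdbfec'
  #4 SA[4]=11  'beabfdbfec'
  #5 SA[5]=0  'befabfgdebabeabfdbfec'
  #6 SA[6]=14  'bfdbfec'
  #7 SA[7]=17  'bfec'
  #8 SA[8]=4  'bfgdebabeabfdbfec'
  #9 SA[9]=20  'c'
  #10 SA[10]=16  'dbfec'
  #11 SA[11]=7  'debabeabfdbfec'
  #12 SA[12]=12  'eabfdbfec'
  #13 SA[13]=8  'ebabeabfdbfec'
  #14 SA[14]=19  'ec'
  #15 SA[15]=1  'efabfgdebabeabfdbfec'
  #16 SA[16]=2  'fabfgdebabeabfdbfec'
  #17 SA[17]=15  'fdbfec'
  #18 SA[18]=18  'fec'
  #19 SA[19]=5  'fgdebabeabfdbfec'
  #20 SA[20]=6  'gdebabeabfdbfec'

[10, 13, 3, 9, 11, 0, 14, 17, 4, 20, 16, 7, 12, 8, 19, 1, 2, 15, 18, 5, 6]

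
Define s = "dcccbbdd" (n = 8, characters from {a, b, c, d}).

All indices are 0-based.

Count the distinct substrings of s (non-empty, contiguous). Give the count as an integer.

rank | idx | suffix
   0 |   4 | bbdd
   1 |   5 | bdd
   2 |   3 | cbbdd
   3 |   2 | ccbbdd
   4 |   1 | cccbbdd
   5 |   7 | d
   6 |   0 | dcccbbdd
   7 |   6 | dd

SA = [4, 5, 3, 2, 1, 7, 0, 6]
i: (SA[i-1],SA[i]) lcp shared
  1: (4,5) 1 'b'
  2: (5,3) 0 ''
  3: (3,2) 1 'c'
  4: (2,1) 2 'cc'
  5: (1,7) 0 ''
  6: (7,0) 1 'd'
  7: (0,6) 1 'd'

n(n+1)/2 = 8·9/2 = 36
Σ LCP = 0 + 1 + 0 + 1 + 2 + 0 + 1 + 1 = 6
distinct = 36 − 6 = 30

30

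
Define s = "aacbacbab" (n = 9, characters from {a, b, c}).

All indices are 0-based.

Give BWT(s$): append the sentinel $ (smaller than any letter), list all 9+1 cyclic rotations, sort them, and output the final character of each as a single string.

b$bbaaccaa

rank  rotation    last
    0  $aacbacbab  b
    1  aacbacbab$  $
    2  ab$aacbacb  b
    3  acbab$aacb  b
    4  acbacbab$a  a
    5  b$aacbacba  a
    6  bab$aacbac  c
    7  bacbab$aac  c
    8  cbab$aacba  a
    9  cbacbab$aa  a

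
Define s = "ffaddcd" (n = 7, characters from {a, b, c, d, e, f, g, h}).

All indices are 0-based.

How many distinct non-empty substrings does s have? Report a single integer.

25

rank | idx | suffix
   0 |   2 | addcd
   1 |   5 | cd
   2 |   6 | d
   3 |   4 | dcd
   4 |   3 | ddcd
   5 |   1 | faddcd
   6 |   0 | ffaddcd

SA = [2, 5, 6, 4, 3, 1, 0]
rank  pair      lcp
   1  s[2:],s[5:]  0  ''
   2  s[5:],s[6:]  0  ''
   3  s[6:],s[4:]  1  'd'
   4  s[4:],s[3:]  1  'd'
   5  s[3:],s[1:]  0  ''
   6  s[1:],s[0:]  1  'f'

n(n+1)/2 = 7·8/2 = 28
Σ LCP = 0 + 0 + 0 + 1 + 1 + 0 + 1 = 3
distinct = 28 − 3 = 25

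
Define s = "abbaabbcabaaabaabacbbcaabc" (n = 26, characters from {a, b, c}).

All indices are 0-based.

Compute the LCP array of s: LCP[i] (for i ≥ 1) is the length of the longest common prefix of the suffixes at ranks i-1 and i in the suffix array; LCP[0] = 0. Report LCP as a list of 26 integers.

[0, 2, 4, 3, 3, 1, 4, 3, 2, 3, 2, 1, 0, 3, 4, 2, 1, 2, 4, 1, 2, 3, 0, 1, 2, 1]

rank | idx | suffix
   0 |  10 | aaabaabacbbcaabc
   1 |  11 | aabaabacbbcaabc
   2 |  14 | aabacbbcaabc
   3 |   3 | aabbcabaaabaabacbbcaabc
   4 |  22 | aabc
   5 |   8 | abaaabaabacbbcaabc
   6 |  12 | abaabacbbcaabc
   7 |  15 | abacbbcaabc
   8 |   0 | abbaabbcabaaabaabacbbcaabc
   9 |   4 | abbcabaaabaabacbbcaabc
  10 |  23 | abc
  11 |  17 | acbbcaabc
  12 |   9 | baaabaabacbbcaabc
  13 |  13 | baabacbbcaabc
  14 |   2 | baabbcabaaabaabacbbcaabc
  15 |  16 | bacbbcaabc
  16 |   1 | bbaabbcabaaabaabacbbcaabc
  17 |  19 | bbcaabc
  18 |   5 | bbcabaaabaabacbbcaabc
  19 |  24 | bc
  20 |  20 | bcaabc
  21 |   6 | bcabaaabaabacbbcaabc
  22 |  25 | c
  23 |  21 | caabc
  24 |   7 | cabaaabaabacbbcaabc
  25 |  18 | cbbcaabc

SA = [10, 11, 14, 3, 22, 8, 12, 15, 0, 4, 23, 17, 9, 13, 2, 16, 1, 19, 5, 24, 20, 6, 25, 21, 7, 18]
rank  pair      lcp
   1  s[10:],s[11:]  2  'aa'
   2  s[11:],s[14:]  4  'aaba'
   3  s[14:],s[3:]  3  'aab'
   4  s[3:],s[22:]  3  'aab'
   5  s[22:],s[8:]  1  'a'
   6  s[8:],s[12:]  4  'abaa'
   7  s[12:],s[15:]  3  'aba'
   8  s[15:],s[0:]  2  'ab'
   9  s[0:],s[4:]  3  'abb'
  10  s[4:],s[23:]  2  'ab'
  11  s[23:],s[17:]  1  'a'
  12  s[17:],s[9:]  0  ''
  13  s[9:],s[13:]  3  'baa'
  14  s[13:],s[2:]  4  'baab'
  15  s[2:],s[16:]  2  'ba'
  16  s[16:],s[1:]  1  'b'
  17  s[1:],s[19:]  2  'bb'
  18  s[19:],s[5:]  4  'bbca'
  19  s[5:],s[24:]  1  'b'
  20  s[24:],s[20:]  2  'bc'
  21  s[20:],s[6:]  3  'bca'
  22  s[6:],s[25:]  0  ''
  23  s[25:],s[21:]  1  'c'
  24  s[21:],s[7:]  2  'ca'
  25  s[7:],s[18:]  1  'c'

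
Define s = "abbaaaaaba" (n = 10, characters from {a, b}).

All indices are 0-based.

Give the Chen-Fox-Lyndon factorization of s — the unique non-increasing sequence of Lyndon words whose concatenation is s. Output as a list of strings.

["abb", "aaaaab", "a"]

emit factor 1: 'abb' (i=0, period=3)
emit factor 2: 'aaaaab' (i=3, period=6)
emit factor 3: 'a' (i=9, period=1)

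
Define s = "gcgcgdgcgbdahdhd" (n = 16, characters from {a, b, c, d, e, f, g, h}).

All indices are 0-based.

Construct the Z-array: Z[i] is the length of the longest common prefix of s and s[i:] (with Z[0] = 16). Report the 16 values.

Z[0]=16
i=1: i≥r, start 0; Z[1]=0
i=2: i≥r, start 0; Z[2]=3 grow→box=[2,5)
i=3: min(r-i=2, Z[1]=0)=0; Z[3]=0
i=4: min(r-i=1, Z[2]=3)=1; Z[4]=1
i=5: i≥r, start 0; Z[5]=0
i=6: i≥r, start 0; Z[6]=3 grow→box=[6,9)
i=7: min(r-i=2, Z[1]=0)=0; Z[7]=0
i=8: min(r-i=1, Z[2]=3)=1; Z[8]=1
i=9: i≥r, start 0; Z[9]=0
i=10: i≥r, start 0; Z[10]=0
i=11: i≥r, start 0; Z[11]=0
i=12: i≥r, start 0; Z[12]=0
i=13: i≥r, start 0; Z[13]=0
i=14: i≥r, start 0; Z[14]=0
i=15: i≥r, start 0; Z[15]=0

[16, 0, 3, 0, 1, 0, 3, 0, 1, 0, 0, 0, 0, 0, 0, 0]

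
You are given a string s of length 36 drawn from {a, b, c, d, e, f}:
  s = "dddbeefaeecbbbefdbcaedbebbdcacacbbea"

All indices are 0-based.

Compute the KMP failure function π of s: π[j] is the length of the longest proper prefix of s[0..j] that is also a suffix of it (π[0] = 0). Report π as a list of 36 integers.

π[0] = 0
j=1 s[j]='d': π[1]=1 (border 'd')
j=2 s[j]='d': π[2]=2 (border 'dd')
j=3 s[j]='b': k: 2→1→0; π[3]=0 (border '')
j=4 s[j]='e': π[4]=0 (border '')
j=5 s[j]='e': π[5]=0 (border '')
j=6 s[j]='f': π[6]=0 (border '')
j=7 s[j]='a': π[7]=0 (border '')
j=8 s[j]='e': π[8]=0 (border '')
j=9 s[j]='e': π[9]=0 (border '')
j=10 s[j]='c': π[10]=0 (border '')
j=11 s[j]='b': π[11]=0 (border '')
j=12 s[j]='b': π[12]=0 (border '')
j=13 s[j]='b': π[13]=0 (border '')
j=14 s[j]='e': π[14]=0 (border '')
j=15 s[j]='f': π[15]=0 (border '')
j=16 s[j]='d': π[16]=1 (border 'd')
j=17 s[j]='b': k: 1→0; π[17]=0 (border '')
j=18 s[j]='c': π[18]=0 (border '')
j=19 s[j]='a': π[19]=0 (border '')
j=20 s[j]='e': π[20]=0 (border '')
j=21 s[j]='d': π[21]=1 (border 'd')
j=22 s[j]='b': k: 1→0; π[22]=0 (border '')
j=23 s[j]='e': π[23]=0 (border '')
j=24 s[j]='b': π[24]=0 (border '')
j=25 s[j]='b': π[25]=0 (border '')
j=26 s[j]='d': π[26]=1 (border 'd')
j=27 s[j]='c': k: 1→0; π[27]=0 (border '')
j=28 s[j]='a': π[28]=0 (border '')
j=29 s[j]='c': π[29]=0 (border '')
j=30 s[j]='a': π[30]=0 (border '')
j=31 s[j]='c': π[31]=0 (border '')
j=32 s[j]='b': π[32]=0 (border '')
j=33 s[j]='b': π[33]=0 (border '')
j=34 s[j]='e': π[34]=0 (border '')
j=35 s[j]='a': π[35]=0 (border '')

[0, 1, 2, 0, 0, 0, 0, 0, 0, 0, 0, 0, 0, 0, 0, 0, 1, 0, 0, 0, 0, 1, 0, 0, 0, 0, 1, 0, 0, 0, 0, 0, 0, 0, 0, 0]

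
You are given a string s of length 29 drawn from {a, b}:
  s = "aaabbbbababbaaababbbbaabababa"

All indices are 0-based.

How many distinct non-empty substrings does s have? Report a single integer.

346

rank | idx | suffix
   0 |  28 | a
   1 |  12 | aaababbbbaabababa
   2 |   0 | aaabbbbababbaaababbbbaabababa
   3 |  21 | aabababa
   4 |  13 | aababbbbaabababa
   5 |   1 | aabbbbababbaaababbbbaabababa
   6 |  26 | aba
   7 |  24 | ababa
   8 |  22 | abababa
   9 |   7 | ababbaaababbbbaabababa
  10 |  14 | ababbbbaabababa
  11 |   9 | abbaaababbbbaabababa
  12 |  16 | abbbbaabababa
  13 |   2 | abbbbababbaaababbbbaabababa
  14 |  27 | ba
  15 |  11 | baaababbbbaabababa
  16 |  20 | baabababa
  17 |  25 | baba
  18 |  23 | bababa
  19 |   6 | bababbaaababbbbaabababa
  20 |   8 | babbaaababbbbaabababa
  21 |  15 | babbbbaabababa
  22 |  10 | bbaaababbbbaabababa
  23 |  19 | bbaabababa
  24 |   5 | bbababbaaababbbbaabababa
  25 |  18 | bbbaabababa
  26 |   4 | bbbababbaaababbbbaabababa
  27 |  17 | bbbbaabababa
  28 |   3 | bbbbababbaaababbbbaabababa

SA = [28, 12, 0, 21, 13, 1, 26, 24, 22, 7, 14, 9, 16, 2, 27, 11, 20, 25, 23, 6, 8, 15, 10, 19, 5, 18, 4, 17, 3]
rank  pair      lcp
   1  s[28:],s[12:]  1  'a'
   2  s[12:],s[0:]  4  'aaab'
   3  s[0:],s[21:]  2  'aa'
   4  s[21:],s[13:]  5  'aabab'
   5  s[13:],s[1:]  3  'aab'
   6  s[1:],s[26:]  1  'a'
   7  s[26:],s[24:]  3  'aba'
   8  s[24:],s[22:]  5  'ababa'
   9  s[22:],s[7:]  4  'abab'
  10  s[7:],s[14:]  5  'ababb'
  11  s[14:],s[9:]  2  'ab'
  12  s[9:],s[16:]  3  'abb'
  13  s[16:],s[2:]  6  'abbbba'
  14  s[2:],s[27:]  0  ''
  15  s[27:],s[11:]  2  'ba'
  16  s[11:],s[20:]  3  'baa'
  17  s[20:],s[25:]  2  'ba'
  18  s[25:],s[23:]  4  'baba'
  19  s[23:],s[6:]  5  'babab'
  20  s[6:],s[8:]  3  'bab'
  21  s[8:],s[15:]  4  'babb'
  22  s[15:],s[10:]  1  'b'
  23  s[10:],s[19:]  4  'bbaa'
  24  s[19:],s[5:]  3  'bba'
  25  s[5:],s[18:]  2  'bb'
  26  s[18:],s[4:]  4  'bbba'
  27  s[4:],s[17:]  3  'bbb'
  28  s[17:],s[3:]  5  'bbbba'

n(n+1)/2 = 29·30/2 = 435
Σ LCP = 0 + 1 + 4 + 2 + 5 + 3 + 1 + 3 + 5 + 4 + 5 + 2 + 3 + 6 + 0 + 2 + 3 + 2 + 4 + 5 + 3 + 4 + 1 + 4 + 3 + 2 + 4 + 3 + 5 = 89
distinct = 435 − 89 = 346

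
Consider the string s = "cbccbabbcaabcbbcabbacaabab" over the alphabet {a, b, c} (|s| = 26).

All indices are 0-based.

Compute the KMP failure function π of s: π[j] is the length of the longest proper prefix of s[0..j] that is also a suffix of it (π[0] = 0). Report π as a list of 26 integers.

[0, 0, 1, 1, 2, 0, 0, 0, 1, 0, 0, 0, 1, 2, 0, 1, 0, 0, 0, 0, 1, 0, 0, 0, 0, 0]

π[0] = 0
j=1 s[j]='b': π[1]=0 (border '')
j=2 s[j]='c': π[2]=1 (border 'c')
j=3 s[j]='c': k: 1→0; π[3]=1 (border 'c')
j=4 s[j]='b': π[4]=2 (border 'cb')
j=5 s[j]='a': k: 2→0; π[5]=0 (border '')
j=6 s[j]='b': π[6]=0 (border '')
j=7 s[j]='b': π[7]=0 (border '')
j=8 s[j]='c': π[8]=1 (border 'c')
j=9 s[j]='a': k: 1→0; π[9]=0 (border '')
j=10 s[j]='a': π[10]=0 (border '')
j=11 s[j]='b': π[11]=0 (border '')
j=12 s[j]='c': π[12]=1 (border 'c')
j=13 s[j]='b': π[13]=2 (border 'cb')
j=14 s[j]='b': k: 2→0; π[14]=0 (border '')
j=15 s[j]='c': π[15]=1 (border 'c')
j=16 s[j]='a': k: 1→0; π[16]=0 (border '')
j=17 s[j]='b': π[17]=0 (border '')
j=18 s[j]='b': π[18]=0 (border '')
j=19 s[j]='a': π[19]=0 (border '')
j=20 s[j]='c': π[20]=1 (border 'c')
j=21 s[j]='a': k: 1→0; π[21]=0 (border '')
j=22 s[j]='a': π[22]=0 (border '')
j=23 s[j]='b': π[23]=0 (border '')
j=24 s[j]='a': π[24]=0 (border '')
j=25 s[j]='b': π[25]=0 (border '')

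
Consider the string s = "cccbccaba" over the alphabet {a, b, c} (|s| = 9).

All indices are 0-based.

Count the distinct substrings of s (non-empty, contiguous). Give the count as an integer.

rank | idx | suffix
   0 |   8 | a
   1 |   6 | aba
   2 |   7 | ba
   3 |   3 | bccaba
   4 |   5 | caba
   5 |   2 | cbccaba
   6 |   4 | ccaba
   7 |   1 | ccbccaba
   8 |   0 | cccbccaba

SA = [8, 6, 7, 3, 5, 2, 4, 1, 0]
[i] adj suffixes → lcp
  [1] 8/6 → 1 ('a')
  [2] 6/7 → 0 ('')
  [3] 7/3 → 1 ('b')
  [4] 3/5 → 0 ('')
  [5] 5/2 → 1 ('c')
  [6] 2/4 → 1 ('c')
  [7] 4/1 → 2 ('cc')
  [8] 1/0 → 2 ('cc')

n(n+1)/2 = 9·10/2 = 45
Σ LCP = 0 + 1 + 0 + 1 + 0 + 1 + 1 + 2 + 2 = 8
distinct = 45 − 8 = 37

37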